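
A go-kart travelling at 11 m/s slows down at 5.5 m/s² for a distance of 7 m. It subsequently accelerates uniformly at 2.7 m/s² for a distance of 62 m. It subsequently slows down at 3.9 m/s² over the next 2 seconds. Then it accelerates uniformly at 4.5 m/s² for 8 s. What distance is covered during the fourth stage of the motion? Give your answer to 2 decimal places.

237.30 m

Phase 1 (decelerating): v₀ = 11.0 m/s, a = -5.5 m/s².
v² = v₀² + 2aΔx = 11.0² + 2·-5.5·7 = 44.0 → v = 6.63 m/s
t = (v − v₀)/a = (6.63 − 11.0)/-5.5 = 0.794 s

Phase 2 (accelerating): v₀ = 6.63 m/s, a = 2.7 m/s².
v² = v₀² + 2aΔx = 6.63² + 2·2.7·62 = 379 → v = 19.5 m/s
t = (v − v₀)/a = (19.5 − 6.63)/2.7 = 4.75 s

Phase 3 (decelerating): v₀ = 19.5 m/s, a = -3.9 m/s².
v = v₀ + at = 19.5 + (-3.9)(2) = 11.7 m/s
Δx = v₀t + ½at² = 19.5·2 + 0.5·-3.9·2² = 31.1 m

Phase 4 (accelerating): v₀ = 11.7 m/s, a = 4.5 m/s².
v = v₀ + at = 11.7 + (4.5)(8) = 47.7 m/s
Δx = v₀t + ½at² = 11.7·8 + 0.5·4.5·8² = 237 m
Distance in phase 4 = 237 m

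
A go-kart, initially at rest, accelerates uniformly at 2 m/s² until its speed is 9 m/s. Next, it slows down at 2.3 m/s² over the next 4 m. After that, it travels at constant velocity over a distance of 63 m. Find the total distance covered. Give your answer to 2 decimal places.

87.25 m

Phase 1 (accelerating): v₀ = 0 m/s, a = 2 m/s².
v = v₀ + at → t = (9 − 0) / 2 = 4.50 s
v² = v₀² + 2aΔx → Δx = (9² − 0²)/(2·2) = 20.2 m

Phase 2 (decelerating): v₀ = 9.00 m/s, a = -2.3 m/s².
v² = v₀² + 2aΔx = 9.00² + 2·-2.3·4 = 62.6 → v = 7.91 m/s
t = (v − v₀)/a = (7.91 − 9.00)/-2.3 = 0.473 s

Phase 3 (constant speed): v₀ = 7.91 m/s, a = 0 m/s².
Constant speed: t = d/v = 63/7.91 = 7.96 s
Total distance = 20.2 + 4.00 + 63.0 = 87.2 m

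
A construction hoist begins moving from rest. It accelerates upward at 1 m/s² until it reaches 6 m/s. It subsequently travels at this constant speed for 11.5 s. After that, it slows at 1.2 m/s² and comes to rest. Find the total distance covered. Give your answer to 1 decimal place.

Phase 1 (accelerating): v₀ = 0 m/s, a = 1 m/s².
v = v₀ + at → t = (6 − 0) / 1 = 6.00 s
v² = v₀² + 2aΔx → Δx = (6² − 0²)/(2·1) = 18.0 m

Phase 2 (constant speed): v₀ = 6.00 m/s, a = 0 m/s².
v = v₀ + at = 6.00 + (0)(11.5) = 6.00 m/s
Δx = v₀t + ½at² = 6.00·11.5 + 0.5·0·11.5² = 69.0 m

Phase 3 (decelerating): v₀ = 6.00 m/s, a = -1.2 m/s².
v = v₀ + at → t = (0 − 6.00) / -1.2 = 5.00 s
v² = v₀² + 2aΔx → Δx = (0² − 6.00²)/(2·-1.2) = 15.0 m
Total distance = 18.0 + 69.0 + 15.0 = 102 m

102.0 m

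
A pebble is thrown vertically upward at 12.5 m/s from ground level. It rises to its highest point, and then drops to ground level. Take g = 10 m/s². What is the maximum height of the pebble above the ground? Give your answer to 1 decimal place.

Phase 1 (rising): v₀ = 12.5 m/s, a = -10 m/s².
v = v₀ + at → t = (0 − 12.5) / -10 = 1.25 s
v² = v₀² + 2aΔx → Δx = (0² − 12.5²)/(2·-10) = 7.81 m
Maximum height = 7.81 m

7.8 m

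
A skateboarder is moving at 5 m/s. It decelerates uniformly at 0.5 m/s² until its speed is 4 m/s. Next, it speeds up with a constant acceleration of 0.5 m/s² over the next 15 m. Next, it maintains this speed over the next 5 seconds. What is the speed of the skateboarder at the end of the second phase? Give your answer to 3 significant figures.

Phase 1 (decelerating): v₀ = 5.00 m/s, a = -0.5 m/s².
v = v₀ + at → t = (4 − 5.00) / -0.5 = 2.00 s
v² = v₀² + 2aΔx → Δx = (4² − 5.00²)/(2·-0.5) = 9.00 m

Phase 2 (accelerating): v₀ = 4.00 m/s, a = 0.5 m/s².
v² = v₀² + 2aΔx = 4.00² + 2·0.5·15 = 31.0 → v = 5.57 m/s
t = (v − v₀)/a = (5.57 − 4.00)/0.5 = 3.14 s
Speed at end of phase 2 = 5.57 m/s

5.57 m/s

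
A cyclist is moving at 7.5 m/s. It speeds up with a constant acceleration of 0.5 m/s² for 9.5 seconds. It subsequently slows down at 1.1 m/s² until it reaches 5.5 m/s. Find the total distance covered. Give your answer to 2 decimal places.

148.27 m

Phase 1 (accelerating): v₀ = 7.50 m/s, a = 0.5 m/s².
v = v₀ + at = 7.50 + (0.5)(9.5) = 12.2 m/s
Δx = v₀t + ½at² = 7.50·9.5 + 0.5·0.5·9.5² = 93.8 m

Phase 2 (decelerating): v₀ = 12.2 m/s, a = -1.1 m/s².
v = v₀ + at → t = (5.5 − 12.2) / -1.1 = 6.14 s
v² = v₀² + 2aΔx → Δx = (5.5² − 12.2²)/(2·-1.1) = 54.5 m
Total distance = 93.8 + 54.5 = 148 m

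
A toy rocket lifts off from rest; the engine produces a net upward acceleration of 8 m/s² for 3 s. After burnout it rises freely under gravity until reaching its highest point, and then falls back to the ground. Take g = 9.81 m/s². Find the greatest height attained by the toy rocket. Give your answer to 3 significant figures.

65.4 m

Phase 1 (powered ascent): v₀ = 0 m/s, a = 8 m/s².
v = v₀ + at = 0 + (8)(3) = 24.0 m/s
Δx = v₀t + ½at² = 0·3 + 0.5·8·3² = 36.0 m

Phase 2 (coasting upward): v₀ = 24.0 m/s, a = -9.81 m/s².
v = v₀ + at → t = (0 − 24.0) / -9.81 = 2.45 s
v² = v₀² + 2aΔx → Δx = (0² − 24.0²)/(2·-9.81) = 29.4 m
Maximum height = 36.0 + 29.4 = 65.4 m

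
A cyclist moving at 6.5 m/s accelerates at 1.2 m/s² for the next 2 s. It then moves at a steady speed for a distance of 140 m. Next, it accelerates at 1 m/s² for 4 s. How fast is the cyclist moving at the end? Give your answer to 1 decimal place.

Phase 1 (accelerating): v₀ = 6.50 m/s, a = 1.2 m/s².
v = v₀ + at = 6.50 + (1.2)(2) = 8.90 m/s
Δx = v₀t + ½at² = 6.50·2 + 0.5·1.2·2² = 15.4 m

Phase 2 (constant speed): v₀ = 8.90 m/s, a = 0 m/s².
Constant speed: t = d/v = 140/8.90 = 15.7 s

Phase 3 (accelerating): v₀ = 8.90 m/s, a = 1 m/s².
v = v₀ + at = 8.90 + (1)(4) = 12.9 m/s
Δx = v₀t + ½at² = 8.90·4 + 0.5·1·4² = 43.6 m
Final speed = 12.9 m/s

12.9 m/s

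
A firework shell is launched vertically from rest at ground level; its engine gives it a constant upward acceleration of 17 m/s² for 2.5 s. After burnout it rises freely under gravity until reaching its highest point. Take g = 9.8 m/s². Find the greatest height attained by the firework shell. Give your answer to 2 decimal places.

Phase 1 (powered ascent): v₀ = 0 m/s, a = 17 m/s².
v = v₀ + at = 0 + (17)(2.5) = 42.5 m/s
Δx = v₀t + ½at² = 0·2.5 + 0.5·17·2.5² = 53.1 m

Phase 2 (coasting upward): v₀ = 42.5 m/s, a = -9.8 m/s².
v = v₀ + at → t = (0 − 42.5) / -9.8 = 4.34 s
v² = v₀² + 2aΔx → Δx = (0² − 42.5²)/(2·-9.8) = 92.2 m
Maximum height = 53.1 + 92.2 = 145 m

145.28 m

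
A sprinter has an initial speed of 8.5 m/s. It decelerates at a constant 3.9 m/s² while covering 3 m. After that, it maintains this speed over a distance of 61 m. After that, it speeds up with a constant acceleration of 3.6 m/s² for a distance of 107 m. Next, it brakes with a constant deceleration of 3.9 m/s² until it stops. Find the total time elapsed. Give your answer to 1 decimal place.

Phase 1 (decelerating): v₀ = 8.50 m/s, a = -3.9 m/s².
v² = v₀² + 2aΔx = 8.50² + 2·-3.9·3 = 48.9 → v = 6.99 m/s
t = (v − v₀)/a = (6.99 − 8.50)/-3.9 = 0.387 s

Phase 2 (constant speed): v₀ = 6.99 m/s, a = 0 m/s².
Constant speed: t = d/v = 61/6.99 = 8.73 s

Phase 3 (accelerating): v₀ = 6.99 m/s, a = 3.6 m/s².
v² = v₀² + 2aΔx = 6.99² + 2·3.6·107 = 819 → v = 28.6 m/s
t = (v − v₀)/a = (28.6 − 6.99)/3.6 = 6.01 s

Phase 4 (decelerating): v₀ = 28.6 m/s, a = -3.9 m/s².
v = v₀ + at → t = (0 − 28.6) / -3.9 = 7.34 s
v² = v₀² + 2aΔx → Δx = (0² − 28.6²)/(2·-3.9) = 105 m
Total time = 0.387 + 8.73 + 6.01 + 7.34 = 22.5 s

22.5 s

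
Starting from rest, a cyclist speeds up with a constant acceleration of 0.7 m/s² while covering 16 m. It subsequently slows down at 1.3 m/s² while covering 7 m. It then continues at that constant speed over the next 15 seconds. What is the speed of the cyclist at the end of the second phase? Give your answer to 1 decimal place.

2.0 m/s

Phase 1 (accelerating): v₀ = 0 m/s, a = 0.7 m/s².
v² = v₀² + 2aΔx = 0² + 2·0.7·16 = 22.4 → v = 4.73 m/s
t = (v − v₀)/a = (4.73 − 0)/0.7 = 6.76 s

Phase 2 (decelerating): v₀ = 4.73 m/s, a = -1.3 m/s².
v² = v₀² + 2aΔx = 4.73² + 2·-1.3·7 = 4.20 → v = 2.05 m/s
t = (v − v₀)/a = (2.05 − 4.73)/-1.3 = 2.06 s
Speed at end of phase 2 = 2.05 m/s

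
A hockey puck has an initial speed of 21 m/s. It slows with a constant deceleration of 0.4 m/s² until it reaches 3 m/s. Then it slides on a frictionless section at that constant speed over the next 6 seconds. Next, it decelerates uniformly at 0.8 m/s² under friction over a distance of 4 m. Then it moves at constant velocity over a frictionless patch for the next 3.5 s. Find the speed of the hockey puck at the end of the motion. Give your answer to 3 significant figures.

1.61 m/s

Phase 1 (decelerating): v₀ = 21.0 m/s, a = -0.4 m/s².
v = v₀ + at → t = (3 − 21.0) / -0.4 = 45.0 s
v² = v₀² + 2aΔx → Δx = (3² − 21.0²)/(2·-0.4) = 540 m

Phase 2 (constant speed): v₀ = 3.00 m/s, a = 0 m/s².
v = v₀ + at = 3.00 + (0)(6) = 3.00 m/s
Δx = v₀t + ½at² = 3.00·6 + 0.5·0·6² = 18.0 m

Phase 3 (decelerating): v₀ = 3.00 m/s, a = -0.8 m/s².
v² = v₀² + 2aΔx = 3.00² + 2·-0.8·4 = 2.60 → v = 1.61 m/s
t = (v − v₀)/a = (1.61 − 3.00)/-0.8 = 1.73 s

Phase 4 (constant speed): v₀ = 1.61 m/s, a = 0 m/s².
v = v₀ + at = 1.61 + (0)(3.5) = 1.61 m/s
Δx = v₀t + ½at² = 1.61·3.5 + 0.5·0·3.5² = 5.64 m
Final speed = 1.61 m/s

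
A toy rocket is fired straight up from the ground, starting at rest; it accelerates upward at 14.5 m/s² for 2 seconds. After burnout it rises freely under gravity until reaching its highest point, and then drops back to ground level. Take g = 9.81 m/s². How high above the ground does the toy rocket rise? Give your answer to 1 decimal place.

Phase 1 (powered ascent): v₀ = 0 m/s, a = 14.5 m/s².
v = v₀ + at = 0 + (14.5)(2) = 29.0 m/s
Δx = v₀t + ½at² = 0·2 + 0.5·14.5·2² = 29.0 m

Phase 2 (coasting upward): v₀ = 29.0 m/s, a = -9.81 m/s².
v = v₀ + at → t = (0 − 29.0) / -9.81 = 2.96 s
v² = v₀² + 2aΔx → Δx = (0² − 29.0²)/(2·-9.81) = 42.9 m
Maximum height = 29.0 + 42.9 = 71.9 m

71.9 m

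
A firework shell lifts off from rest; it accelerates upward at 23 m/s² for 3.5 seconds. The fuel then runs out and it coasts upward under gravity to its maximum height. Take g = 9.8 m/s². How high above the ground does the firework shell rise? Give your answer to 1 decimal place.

471.5 m

Phase 1 (powered ascent): v₀ = 0 m/s, a = 23 m/s².
v = v₀ + at = 0 + (23)(3.5) = 80.5 m/s
Δx = v₀t + ½at² = 0·3.5 + 0.5·23·3.5² = 141 m

Phase 2 (coasting upward): v₀ = 80.5 m/s, a = -9.8 m/s².
v = v₀ + at → t = (0 − 80.5) / -9.8 = 8.21 s
v² = v₀² + 2aΔx → Δx = (0² − 80.5²)/(2·-9.8) = 331 m
Maximum height = 141 + 331 = 472 m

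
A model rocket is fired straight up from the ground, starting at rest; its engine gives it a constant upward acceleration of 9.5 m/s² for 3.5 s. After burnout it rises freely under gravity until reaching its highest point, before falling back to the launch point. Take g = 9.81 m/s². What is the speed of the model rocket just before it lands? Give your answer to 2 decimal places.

47.40 m/s

Phase 1 (powered ascent): v₀ = 0 m/s, a = 9.5 m/s².
v = v₀ + at = 0 + (9.5)(3.5) = 33.2 m/s
Δx = v₀t + ½at² = 0·3.5 + 0.5·9.5·3.5² = 58.2 m

Phase 2 (coasting upward): v₀ = 33.2 m/s, a = -9.81 m/s².
v = v₀ + at → t = (0 − 33.2) / -9.81 = 3.39 s
v² = v₀² + 2aΔx → Δx = (0² − 33.2²)/(2·-9.81) = 56.3 m

Phase 3 (free fall): v₀ = 0 m/s, a = -9.81 m/s².
Falls 115 m from rest: t = √(2·115/9.81) = 4.83 s; v = g·t = 47.4 m/s.
Impact speed = 47.4 m/s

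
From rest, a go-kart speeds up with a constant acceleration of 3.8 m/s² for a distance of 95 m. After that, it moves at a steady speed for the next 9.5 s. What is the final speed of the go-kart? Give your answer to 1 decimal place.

26.9 m/s

Phase 1 (accelerating): v₀ = 0 m/s, a = 3.8 m/s².
v² = v₀² + 2aΔx = 0² + 2·3.8·95 = 722 → v = 26.9 m/s
t = (v − v₀)/a = (26.9 − 0)/3.8 = 7.07 s

Phase 2 (constant speed): v₀ = 26.9 m/s, a = 0 m/s².
v = v₀ + at = 26.9 + (0)(9.5) = 26.9 m/s
Δx = v₀t + ½at² = 26.9·9.5 + 0.5·0·9.5² = 255 m
Final speed = 26.9 m/s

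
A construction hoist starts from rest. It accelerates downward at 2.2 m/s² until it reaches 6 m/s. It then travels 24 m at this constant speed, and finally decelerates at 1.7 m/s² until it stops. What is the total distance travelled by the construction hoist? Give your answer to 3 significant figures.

Phase 1 (accelerating): v₀ = 0 m/s, a = 2.2 m/s².
v = v₀ + at → t = (6 − 0) / 2.2 = 2.73 s
v² = v₀² + 2aΔx → Δx = (6² − 0²)/(2·2.2) = 8.18 m

Phase 2 (constant speed): v₀ = 6.00 m/s, a = 0 m/s².
Constant speed: t = d/v = 24/6.00 = 4.00 s

Phase 3 (decelerating): v₀ = 6.00 m/s, a = -1.7 m/s².
v = v₀ + at → t = (0 − 6.00) / -1.7 = 3.53 s
v² = v₀² + 2aΔx → Δx = (0² − 6.00²)/(2·-1.7) = 10.6 m
Total distance = 8.18 + 24.0 + 10.6 = 42.8 m

42.8 m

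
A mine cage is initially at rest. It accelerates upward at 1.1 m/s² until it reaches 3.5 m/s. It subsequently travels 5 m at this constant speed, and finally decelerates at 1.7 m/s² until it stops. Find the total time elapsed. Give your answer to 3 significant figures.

6.67 s

Phase 1 (accelerating): v₀ = 0 m/s, a = 1.1 m/s².
v = v₀ + at → t = (3.5 − 0) / 1.1 = 3.18 s
v² = v₀² + 2aΔx → Δx = (3.5² − 0²)/(2·1.1) = 5.57 m

Phase 2 (constant speed): v₀ = 3.50 m/s, a = 0 m/s².
Constant speed: t = d/v = 5/3.50 = 1.43 s

Phase 3 (decelerating): v₀ = 3.50 m/s, a = -1.7 m/s².
v = v₀ + at → t = (0 − 3.50) / -1.7 = 2.06 s
v² = v₀² + 2aΔx → Δx = (0² − 3.50²)/(2·-1.7) = 3.60 m
Total time = 3.18 + 1.43 + 2.06 = 6.67 s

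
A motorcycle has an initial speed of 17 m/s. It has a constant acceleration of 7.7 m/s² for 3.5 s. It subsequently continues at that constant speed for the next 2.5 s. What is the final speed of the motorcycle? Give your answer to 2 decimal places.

43.95 m/s

Phase 1 (accelerating): v₀ = 17.0 m/s, a = 7.7 m/s².
v = v₀ + at = 17.0 + (7.7)(3.5) = 44.0 m/s
Δx = v₀t + ½at² = 17.0·3.5 + 0.5·7.7·3.5² = 107 m

Phase 2 (constant speed): v₀ = 44.0 m/s, a = 0 m/s².
v = v₀ + at = 44.0 + (0)(2.5) = 44.0 m/s
Δx = v₀t + ½at² = 44.0·2.5 + 0.5·0·2.5² = 110 m
Final speed = 44.0 m/s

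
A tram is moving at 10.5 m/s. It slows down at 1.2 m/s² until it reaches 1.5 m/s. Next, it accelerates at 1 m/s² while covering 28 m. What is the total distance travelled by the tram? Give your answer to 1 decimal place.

73.0 m

Phase 1 (decelerating): v₀ = 10.5 m/s, a = -1.2 m/s².
v = v₀ + at → t = (1.5 − 10.5) / -1.2 = 7.50 s
v² = v₀² + 2aΔx → Δx = (1.5² − 10.5²)/(2·-1.2) = 45.0 m

Phase 2 (accelerating): v₀ = 1.50 m/s, a = 1 m/s².
v² = v₀² + 2aΔx = 1.50² + 2·1·28 = 58.2 → v = 7.63 m/s
t = (v − v₀)/a = (7.63 − 1.50)/1 = 6.13 s
Total distance = 45.0 + 28.0 = 73.0 m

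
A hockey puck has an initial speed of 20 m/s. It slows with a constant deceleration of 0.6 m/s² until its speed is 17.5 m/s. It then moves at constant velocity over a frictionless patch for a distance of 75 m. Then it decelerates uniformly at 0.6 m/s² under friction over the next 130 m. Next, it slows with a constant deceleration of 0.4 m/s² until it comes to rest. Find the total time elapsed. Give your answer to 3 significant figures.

47.8 s

Phase 1 (decelerating): v₀ = 20.0 m/s, a = -0.6 m/s².
v = v₀ + at → t = (17.5 − 20.0) / -0.6 = 4.17 s
v² = v₀² + 2aΔx → Δx = (17.5² − 20.0²)/(2·-0.6) = 78.1 m

Phase 2 (constant speed): v₀ = 17.5 m/s, a = 0 m/s².
Constant speed: t = d/v = 75/17.5 = 4.29 s

Phase 3 (decelerating): v₀ = 17.5 m/s, a = -0.6 m/s².
v² = v₀² + 2aΔx = 17.5² + 2·-0.6·130 = 150 → v = 12.3 m/s
t = (v − v₀)/a = (12.3 − 17.5)/-0.6 = 8.74 s

Phase 4 (decelerating): v₀ = 12.3 m/s, a = -0.4 m/s².
v = v₀ + at → t = (0 − 12.3) / -0.4 = 30.6 s
v² = v₀² + 2aΔx → Δx = (0² − 12.3²)/(2·-0.4) = 188 m
Total time = 4.17 + 4.29 + 8.74 + 30.6 = 47.8 s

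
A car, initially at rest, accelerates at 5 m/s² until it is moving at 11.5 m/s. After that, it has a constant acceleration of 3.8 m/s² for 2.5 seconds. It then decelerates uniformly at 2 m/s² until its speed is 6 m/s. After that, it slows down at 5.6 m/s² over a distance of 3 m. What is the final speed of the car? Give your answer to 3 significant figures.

Phase 1 (accelerating): v₀ = 0 m/s, a = 5 m/s².
v = v₀ + at → t = (11.5 − 0) / 5 = 2.30 s
v² = v₀² + 2aΔx → Δx = (11.5² − 0²)/(2·5) = 13.2 m

Phase 2 (accelerating): v₀ = 11.5 m/s, a = 3.8 m/s².
v = v₀ + at = 11.5 + (3.8)(2.5) = 21.0 m/s
Δx = v₀t + ½at² = 11.5·2.5 + 0.5·3.8·2.5² = 40.6 m

Phase 3 (decelerating): v₀ = 21.0 m/s, a = -2 m/s².
v = v₀ + at → t = (6 − 21.0) / -2 = 7.50 s
v² = v₀² + 2aΔx → Δx = (6² − 21.0²)/(2·-2) = 101 m

Phase 4 (decelerating): v₀ = 6.00 m/s, a = -5.6 m/s².
v² = v₀² + 2aΔx = 6.00² + 2·-5.6·3 = 2.40 → v = 1.55 m/s
t = (v − v₀)/a = (1.55 − 6.00)/-5.6 = 0.795 s
Final speed = 1.55 m/s

1.55 m/s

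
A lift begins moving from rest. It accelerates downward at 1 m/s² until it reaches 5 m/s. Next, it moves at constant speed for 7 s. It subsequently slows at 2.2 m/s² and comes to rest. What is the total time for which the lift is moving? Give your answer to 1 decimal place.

14.3 s

Phase 1 (accelerating): v₀ = 0 m/s, a = 1 m/s².
v = v₀ + at → t = (5 − 0) / 1 = 5.00 s
v² = v₀² + 2aΔx → Δx = (5² − 0²)/(2·1) = 12.5 m

Phase 2 (constant speed): v₀ = 5.00 m/s, a = 0 m/s².
v = v₀ + at = 5.00 + (0)(7) = 5.00 m/s
Δx = v₀t + ½at² = 5.00·7 + 0.5·0·7² = 35.0 m

Phase 3 (decelerating): v₀ = 5.00 m/s, a = -2.2 m/s².
v = v₀ + at → t = (0 − 5.00) / -2.2 = 2.27 s
v² = v₀² + 2aΔx → Δx = (0² − 5.00²)/(2·-2.2) = 5.68 m
Total time = 5.00 + 7.00 + 2.27 = 14.3 s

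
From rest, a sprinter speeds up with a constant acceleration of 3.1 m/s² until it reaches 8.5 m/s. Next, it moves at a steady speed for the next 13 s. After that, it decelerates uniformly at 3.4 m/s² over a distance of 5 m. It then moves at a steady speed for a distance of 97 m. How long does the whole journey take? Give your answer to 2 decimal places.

32.11 s

Phase 1 (accelerating): v₀ = 0 m/s, a = 3.1 m/s².
v = v₀ + at → t = (8.5 − 0) / 3.1 = 2.74 s
v² = v₀² + 2aΔx → Δx = (8.5² − 0²)/(2·3.1) = 11.7 m

Phase 2 (constant speed): v₀ = 8.50 m/s, a = 0 m/s².
v = v₀ + at = 8.50 + (0)(13) = 8.50 m/s
Δx = v₀t + ½at² = 8.50·13 + 0.5·0·13² = 110 m

Phase 3 (decelerating): v₀ = 8.50 m/s, a = -3.4 m/s².
v² = v₀² + 2aΔx = 8.50² + 2·-3.4·5 = 38.2 → v = 6.18 m/s
t = (v − v₀)/a = (6.18 − 8.50)/-3.4 = 0.681 s

Phase 4 (constant speed): v₀ = 6.18 m/s, a = 0 m/s².
Constant speed: t = d/v = 97/6.18 = 15.7 s
Total time = 2.74 + 13.0 + 0.681 + 15.7 = 32.1 s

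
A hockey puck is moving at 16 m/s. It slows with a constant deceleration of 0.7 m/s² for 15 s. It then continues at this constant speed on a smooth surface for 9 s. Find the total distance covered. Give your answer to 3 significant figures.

Phase 1 (decelerating): v₀ = 16.0 m/s, a = -0.7 m/s².
v = v₀ + at = 16.0 + (-0.7)(15) = 5.50 m/s
Δx = v₀t + ½at² = 16.0·15 + 0.5·-0.7·15² = 161 m

Phase 2 (constant speed): v₀ = 5.50 m/s, a = 0 m/s².
v = v₀ + at = 5.50 + (0)(9) = 5.50 m/s
Δx = v₀t + ½at² = 5.50·9 + 0.5·0·9² = 49.5 m
Total distance = 161 + 49.5 = 211 m

211 m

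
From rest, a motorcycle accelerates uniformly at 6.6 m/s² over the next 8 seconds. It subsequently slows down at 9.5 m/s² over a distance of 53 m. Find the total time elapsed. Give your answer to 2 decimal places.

Phase 1 (accelerating): v₀ = 0 m/s, a = 6.6 m/s².
v = v₀ + at = 0 + (6.6)(8) = 52.8 m/s
Δx = v₀t + ½at² = 0·8 + 0.5·6.6·8² = 211 m

Phase 2 (decelerating): v₀ = 52.8 m/s, a = -9.5 m/s².
v² = v₀² + 2aΔx = 52.8² + 2·-9.5·53 = 1780 → v = 42.2 m/s
t = (v − v₀)/a = (42.2 − 52.8)/-9.5 = 1.12 s
Total time = 8.00 + 1.12 = 9.12 s

9.12 s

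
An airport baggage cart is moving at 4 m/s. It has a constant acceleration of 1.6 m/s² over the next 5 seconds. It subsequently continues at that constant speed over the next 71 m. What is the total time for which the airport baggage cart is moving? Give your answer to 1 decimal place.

Phase 1 (accelerating): v₀ = 4.00 m/s, a = 1.6 m/s².
v = v₀ + at = 4.00 + (1.6)(5) = 12.0 m/s
Δx = v₀t + ½at² = 4.00·5 + 0.5·1.6·5² = 40.0 m

Phase 2 (constant speed): v₀ = 12.0 m/s, a = 0 m/s².
Constant speed: t = d/v = 71/12.0 = 5.92 s
Total time = 5.00 + 5.92 = 10.9 s

10.9 s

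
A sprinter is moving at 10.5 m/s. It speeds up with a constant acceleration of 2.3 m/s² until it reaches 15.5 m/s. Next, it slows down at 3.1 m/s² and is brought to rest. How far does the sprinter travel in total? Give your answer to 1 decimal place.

Phase 1 (accelerating): v₀ = 10.5 m/s, a = 2.3 m/s².
v = v₀ + at → t = (15.5 − 10.5) / 2.3 = 2.17 s
v² = v₀² + 2aΔx → Δx = (15.5² − 10.5²)/(2·2.3) = 28.3 m

Phase 2 (decelerating): v₀ = 15.5 m/s, a = -3.1 m/s².
v = v₀ + at → t = (0 − 15.5) / -3.1 = 5.00 s
v² = v₀² + 2aΔx → Δx = (0² − 15.5²)/(2·-3.1) = 38.8 m
Total distance = 28.3 + 38.8 = 67.0 m

67.0 m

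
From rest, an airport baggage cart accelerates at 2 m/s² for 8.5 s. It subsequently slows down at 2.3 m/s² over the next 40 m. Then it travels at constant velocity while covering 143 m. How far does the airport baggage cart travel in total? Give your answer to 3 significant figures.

Phase 1 (accelerating): v₀ = 0 m/s, a = 2 m/s².
v = v₀ + at = 0 + (2)(8.5) = 17.0 m/s
Δx = v₀t + ½at² = 0·8.5 + 0.5·2·8.5² = 72.2 m

Phase 2 (decelerating): v₀ = 17.0 m/s, a = -2.3 m/s².
v² = v₀² + 2aΔx = 17.0² + 2·-2.3·40 = 105 → v = 10.2 m/s
t = (v − v₀)/a = (10.2 − 17.0)/-2.3 = 2.94 s

Phase 3 (constant speed): v₀ = 10.2 m/s, a = 0 m/s².
Constant speed: t = d/v = 143/10.2 = 14.0 s
Total distance = 72.2 + 40.0 + 143 = 255 m

255 m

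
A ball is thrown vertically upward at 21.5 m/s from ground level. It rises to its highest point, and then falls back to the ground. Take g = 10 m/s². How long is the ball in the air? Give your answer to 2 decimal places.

Phase 1 (rising): v₀ = 21.5 m/s, a = -10 m/s².
v = v₀ + at → t = (0 − 21.5) / -10 = 2.15 s
v² = v₀² + 2aΔx → Δx = (0² − 21.5²)/(2·-10) = 23.1 m

Phase 2 (falling): v₀ = 0 m/s, a = -10 m/s².
Falls 23.1 m from rest: t = √(2·23.1/10) = 2.15 s; v = g·t = 21.5 m/s.
Total time = 2.15 + 2.15 = 4.30 s

4.30 s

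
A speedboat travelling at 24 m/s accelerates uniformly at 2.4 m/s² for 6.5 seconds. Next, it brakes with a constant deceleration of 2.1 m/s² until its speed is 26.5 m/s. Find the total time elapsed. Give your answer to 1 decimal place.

Phase 1 (accelerating): v₀ = 24.0 m/s, a = 2.4 m/s².
v = v₀ + at = 24.0 + (2.4)(6.5) = 39.6 m/s
Δx = v₀t + ½at² = 24.0·6.5 + 0.5·2.4·6.5² = 207 m

Phase 2 (decelerating): v₀ = 39.6 m/s, a = -2.1 m/s².
v = v₀ + at → t = (26.5 − 39.6) / -2.1 = 6.24 s
v² = v₀² + 2aΔx → Δx = (26.5² − 39.6²)/(2·-2.1) = 206 m
Total time = 6.50 + 6.24 = 12.7 s

12.7 s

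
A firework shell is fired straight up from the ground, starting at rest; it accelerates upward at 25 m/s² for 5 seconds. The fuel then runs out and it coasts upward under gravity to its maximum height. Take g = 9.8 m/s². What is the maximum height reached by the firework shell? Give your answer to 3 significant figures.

1110 m

Phase 1 (powered ascent): v₀ = 0 m/s, a = 25 m/s².
v = v₀ + at = 0 + (25)(5) = 125 m/s
Δx = v₀t + ½at² = 0·5 + 0.5·25·5² = 312 m

Phase 2 (coasting upward): v₀ = 125 m/s, a = -9.8 m/s².
v = v₀ + at → t = (0 − 125) / -9.8 = 12.8 s
v² = v₀² + 2aΔx → Δx = (0² − 125²)/(2·-9.8) = 797 m
Maximum height = 312 + 797 = 1110 m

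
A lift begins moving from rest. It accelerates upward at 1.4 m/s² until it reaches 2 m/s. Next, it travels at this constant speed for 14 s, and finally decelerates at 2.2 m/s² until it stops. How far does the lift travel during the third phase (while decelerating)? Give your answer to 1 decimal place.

Phase 1 (accelerating): v₀ = 0 m/s, a = 1.4 m/s².
v = v₀ + at → t = (2 − 0) / 1.4 = 1.43 s
v² = v₀² + 2aΔx → Δx = (2² − 0²)/(2·1.4) = 1.43 m

Phase 2 (constant speed): v₀ = 2.00 m/s, a = 0 m/s².
v = v₀ + at = 2.00 + (0)(14) = 2.00 m/s
Δx = v₀t + ½at² = 2.00·14 + 0.5·0·14² = 28.0 m

Phase 3 (decelerating): v₀ = 2.00 m/s, a = -2.2 m/s².
v = v₀ + at → t = (0 − 2.00) / -2.2 = 0.909 s
v² = v₀² + 2aΔx → Δx = (0² − 2.00²)/(2·-2.2) = 0.909 m
Distance in phase 3 = 0.909 m

0.9 m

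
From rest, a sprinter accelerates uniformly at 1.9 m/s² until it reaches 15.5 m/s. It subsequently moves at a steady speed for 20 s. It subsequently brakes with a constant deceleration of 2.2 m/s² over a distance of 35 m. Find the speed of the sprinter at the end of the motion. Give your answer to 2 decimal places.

Phase 1 (accelerating): v₀ = 0 m/s, a = 1.9 m/s².
v = v₀ + at → t = (15.5 − 0) / 1.9 = 8.16 s
v² = v₀² + 2aΔx → Δx = (15.5² − 0²)/(2·1.9) = 63.2 m

Phase 2 (constant speed): v₀ = 15.5 m/s, a = 0 m/s².
v = v₀ + at = 15.5 + (0)(20) = 15.5 m/s
Δx = v₀t + ½at² = 15.5·20 + 0.5·0·20² = 310 m

Phase 3 (decelerating): v₀ = 15.5 m/s, a = -2.2 m/s².
v² = v₀² + 2aΔx = 15.5² + 2·-2.2·35 = 86.2 → v = 9.29 m/s
t = (v − v₀)/a = (9.29 − 15.5)/-2.2 = 2.82 s
Final speed = 9.29 m/s

9.29 m/s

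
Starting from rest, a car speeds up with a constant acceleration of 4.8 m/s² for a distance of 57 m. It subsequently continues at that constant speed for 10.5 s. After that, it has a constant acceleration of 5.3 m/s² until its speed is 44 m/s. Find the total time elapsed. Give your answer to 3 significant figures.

19.3 s

Phase 1 (accelerating): v₀ = 0 m/s, a = 4.8 m/s².
v² = v₀² + 2aΔx = 0² + 2·4.8·57 = 547 → v = 23.4 m/s
t = (v − v₀)/a = (23.4 − 0)/4.8 = 4.87 s

Phase 2 (constant speed): v₀ = 23.4 m/s, a = 0 m/s².
v = v₀ + at = 23.4 + (0)(10.5) = 23.4 m/s
Δx = v₀t + ½at² = 23.4·10.5 + 0.5·0·10.5² = 246 m

Phase 3 (accelerating): v₀ = 23.4 m/s, a = 5.3 m/s².
v = v₀ + at → t = (44 − 23.4) / 5.3 = 3.89 s
v² = v₀² + 2aΔx → Δx = (44² − 23.4²)/(2·5.3) = 131 m
Total time = 4.87 + 10.5 + 3.89 = 19.3 s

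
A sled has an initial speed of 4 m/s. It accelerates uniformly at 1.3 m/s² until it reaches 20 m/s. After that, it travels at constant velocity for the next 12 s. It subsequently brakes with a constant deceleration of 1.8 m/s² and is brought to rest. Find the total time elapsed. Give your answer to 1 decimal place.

35.4 s

Phase 1 (accelerating): v₀ = 4.00 m/s, a = 1.3 m/s².
v = v₀ + at → t = (20 − 4.00) / 1.3 = 12.3 s
v² = v₀² + 2aΔx → Δx = (20² − 4.00²)/(2·1.3) = 148 m

Phase 2 (constant speed): v₀ = 20.0 m/s, a = 0 m/s².
v = v₀ + at = 20.0 + (0)(12) = 20.0 m/s
Δx = v₀t + ½at² = 20.0·12 + 0.5·0·12² = 240 m

Phase 3 (decelerating): v₀ = 20.0 m/s, a = -1.8 m/s².
v = v₀ + at → t = (0 − 20.0) / -1.8 = 11.1 s
v² = v₀² + 2aΔx → Δx = (0² − 20.0²)/(2·-1.8) = 111 m
Total time = 12.3 + 12.0 + 11.1 = 35.4 s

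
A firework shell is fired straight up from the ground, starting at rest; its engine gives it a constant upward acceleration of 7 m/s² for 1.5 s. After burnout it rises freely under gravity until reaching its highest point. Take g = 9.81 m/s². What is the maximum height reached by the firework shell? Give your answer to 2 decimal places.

Phase 1 (powered ascent): v₀ = 0 m/s, a = 7 m/s².
v = v₀ + at = 0 + (7)(1.5) = 10.5 m/s
Δx = v₀t + ½at² = 0·1.5 + 0.5·7·1.5² = 7.88 m

Phase 2 (coasting upward): v₀ = 10.5 m/s, a = -9.81 m/s².
v = v₀ + at → t = (0 − 10.5) / -9.81 = 1.07 s
v² = v₀² + 2aΔx → Δx = (0² − 10.5²)/(2·-9.81) = 5.62 m
Maximum height = 7.88 + 5.62 = 13.5 m

13.49 m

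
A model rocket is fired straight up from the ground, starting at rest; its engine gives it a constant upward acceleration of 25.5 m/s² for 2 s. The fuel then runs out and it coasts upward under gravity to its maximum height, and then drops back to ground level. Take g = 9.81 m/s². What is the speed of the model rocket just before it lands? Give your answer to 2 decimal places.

Phase 1 (powered ascent): v₀ = 0 m/s, a = 25.5 m/s².
v = v₀ + at = 0 + (25.5)(2) = 51.0 m/s
Δx = v₀t + ½at² = 0·2 + 0.5·25.5·2² = 51.0 m

Phase 2 (coasting upward): v₀ = 51.0 m/s, a = -9.81 m/s².
v = v₀ + at → t = (0 − 51.0) / -9.81 = 5.20 s
v² = v₀² + 2aΔx → Δx = (0² − 51.0²)/(2·-9.81) = 133 m

Phase 3 (free fall): v₀ = 0 m/s, a = -9.81 m/s².
Falls 184 m from rest: t = √(2·184/9.81) = 6.12 s; v = g·t = 60.0 m/s.
Impact speed = 60.0 m/s

60.01 m/s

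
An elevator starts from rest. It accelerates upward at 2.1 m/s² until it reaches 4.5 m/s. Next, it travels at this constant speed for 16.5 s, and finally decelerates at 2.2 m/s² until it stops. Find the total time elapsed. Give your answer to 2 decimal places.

Phase 1 (accelerating): v₀ = 0 m/s, a = 2.1 m/s².
v = v₀ + at → t = (4.5 − 0) / 2.1 = 2.14 s
v² = v₀² + 2aΔx → Δx = (4.5² − 0²)/(2·2.1) = 4.82 m

Phase 2 (constant speed): v₀ = 4.50 m/s, a = 0 m/s².
v = v₀ + at = 4.50 + (0)(16.5) = 4.50 m/s
Δx = v₀t + ½at² = 4.50·16.5 + 0.5·0·16.5² = 74.2 m

Phase 3 (decelerating): v₀ = 4.50 m/s, a = -2.2 m/s².
v = v₀ + at → t = (0 − 4.50) / -2.2 = 2.05 s
v² = v₀² + 2aΔx → Δx = (0² − 4.50²)/(2·-2.2) = 4.60 m
Total time = 2.14 + 16.5 + 2.05 = 20.7 s

20.69 s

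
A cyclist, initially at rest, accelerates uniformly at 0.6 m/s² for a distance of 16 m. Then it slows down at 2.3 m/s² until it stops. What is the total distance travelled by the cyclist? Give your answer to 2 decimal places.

Phase 1 (accelerating): v₀ = 0 m/s, a = 0.6 m/s².
v² = v₀² + 2aΔx = 0² + 2·0.6·16 = 19.2 → v = 4.38 m/s
t = (v − v₀)/a = (4.38 − 0)/0.6 = 7.30 s

Phase 2 (decelerating): v₀ = 4.38 m/s, a = -2.3 m/s².
v = v₀ + at → t = (0 − 4.38) / -2.3 = 1.91 s
v² = v₀² + 2aΔx → Δx = (0² − 4.38²)/(2·-2.3) = 4.17 m
Total distance = 16.0 + 4.17 = 20.2 m

20.17 m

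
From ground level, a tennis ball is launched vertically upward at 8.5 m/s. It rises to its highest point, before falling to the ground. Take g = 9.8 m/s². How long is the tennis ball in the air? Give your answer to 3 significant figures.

Phase 1 (rising): v₀ = 8.50 m/s, a = -9.8 m/s².
v = v₀ + at → t = (0 − 8.50) / -9.8 = 0.867 s
v² = v₀² + 2aΔx → Δx = (0² − 8.50²)/(2·-9.8) = 3.69 m

Phase 2 (falling): v₀ = 0 m/s, a = -9.8 m/s².
Falls 3.69 m from rest: t = √(2·3.69/9.8) = 0.867 s; v = g·t = 8.50 m/s.
Total time = 0.867 + 0.867 = 1.73 s

1.73 s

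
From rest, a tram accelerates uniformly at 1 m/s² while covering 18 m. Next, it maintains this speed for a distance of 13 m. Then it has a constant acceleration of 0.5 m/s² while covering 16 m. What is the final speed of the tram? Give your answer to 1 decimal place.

7.2 m/s

Phase 1 (accelerating): v₀ = 0 m/s, a = 1 m/s².
v² = v₀² + 2aΔx = 0² + 2·1·18 = 36.0 → v = 6.00 m/s
t = (v − v₀)/a = (6.00 − 0)/1 = 6.00 s

Phase 2 (constant speed): v₀ = 6.00 m/s, a = 0 m/s².
Constant speed: t = d/v = 13/6.00 = 2.17 s

Phase 3 (accelerating): v₀ = 6.00 m/s, a = 0.5 m/s².
v² = v₀² + 2aΔx = 6.00² + 2·0.5·16 = 52.0 → v = 7.21 m/s
t = (v − v₀)/a = (7.21 − 6.00)/0.5 = 2.42 s
Final speed = 7.21 m/s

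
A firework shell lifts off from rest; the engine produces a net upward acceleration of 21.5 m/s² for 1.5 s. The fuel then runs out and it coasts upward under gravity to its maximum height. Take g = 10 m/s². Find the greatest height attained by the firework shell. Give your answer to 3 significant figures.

76.2 m

Phase 1 (powered ascent): v₀ = 0 m/s, a = 21.5 m/s².
v = v₀ + at = 0 + (21.5)(1.5) = 32.2 m/s
Δx = v₀t + ½at² = 0·1.5 + 0.5·21.5·1.5² = 24.2 m

Phase 2 (coasting upward): v₀ = 32.2 m/s, a = -10 m/s².
v = v₀ + at → t = (0 − 32.2) / -10 = 3.23 s
v² = v₀² + 2aΔx → Δx = (0² − 32.2²)/(2·-10) = 52.0 m
Maximum height = 24.2 + 52.0 = 76.2 m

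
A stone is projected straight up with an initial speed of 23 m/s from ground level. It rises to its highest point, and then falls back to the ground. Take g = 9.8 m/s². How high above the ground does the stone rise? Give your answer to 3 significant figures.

Phase 1 (rising): v₀ = 23.0 m/s, a = -9.8 m/s².
v = v₀ + at → t = (0 − 23.0) / -9.8 = 2.35 s
v² = v₀² + 2aΔx → Δx = (0² − 23.0²)/(2·-9.8) = 27.0 m
Maximum height = 27.0 m

27.0 m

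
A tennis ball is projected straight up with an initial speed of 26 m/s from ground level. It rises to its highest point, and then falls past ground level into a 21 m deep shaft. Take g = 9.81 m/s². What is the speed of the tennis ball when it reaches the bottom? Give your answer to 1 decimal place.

33.0 m/s

Phase 1 (rising): v₀ = 26.0 m/s, a = -9.81 m/s².
v = v₀ + at → t = (0 − 26.0) / -9.81 = 2.65 s
v² = v₀² + 2aΔx → Δx = (0² − 26.0²)/(2·-9.81) = 34.5 m

Phase 2 (falling): v₀ = 0 m/s, a = -9.81 m/s².
Falls 55.5 m from rest: t = √(2·55.5/9.81) = 3.36 s; v = g·t = 33.0 m/s.
Final speed = 33.0 m/s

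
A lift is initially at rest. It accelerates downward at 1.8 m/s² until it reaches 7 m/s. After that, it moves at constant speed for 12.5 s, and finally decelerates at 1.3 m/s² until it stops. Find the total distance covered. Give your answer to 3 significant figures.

120 m

Phase 1 (accelerating): v₀ = 0 m/s, a = 1.8 m/s².
v = v₀ + at → t = (7 − 0) / 1.8 = 3.89 s
v² = v₀² + 2aΔx → Δx = (7² − 0²)/(2·1.8) = 13.6 m

Phase 2 (constant speed): v₀ = 7.00 m/s, a = 0 m/s².
v = v₀ + at = 7.00 + (0)(12.5) = 7.00 m/s
Δx = v₀t + ½at² = 7.00·12.5 + 0.5·0·12.5² = 87.5 m

Phase 3 (decelerating): v₀ = 7.00 m/s, a = -1.3 m/s².
v = v₀ + at → t = (0 − 7.00) / -1.3 = 5.38 s
v² = v₀² + 2aΔx → Δx = (0² − 7.00²)/(2·-1.3) = 18.8 m
Total distance = 13.6 + 87.5 + 18.8 = 120 m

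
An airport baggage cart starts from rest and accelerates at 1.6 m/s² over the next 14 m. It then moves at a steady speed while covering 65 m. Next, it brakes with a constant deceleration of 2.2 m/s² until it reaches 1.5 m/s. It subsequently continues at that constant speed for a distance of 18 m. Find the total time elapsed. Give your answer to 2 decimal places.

Phase 1 (accelerating): v₀ = 0 m/s, a = 1.6 m/s².
v² = v₀² + 2aΔx = 0² + 2·1.6·14 = 44.8 → v = 6.69 m/s
t = (v − v₀)/a = (6.69 − 0)/1.6 = 4.18 s

Phase 2 (constant speed): v₀ = 6.69 m/s, a = 0 m/s².
Constant speed: t = d/v = 65/6.69 = 9.71 s

Phase 3 (decelerating): v₀ = 6.69 m/s, a = -2.2 m/s².
v = v₀ + at → t = (1.5 − 6.69) / -2.2 = 2.36 s
v² = v₀² + 2aΔx → Δx = (1.5² − 6.69²)/(2·-2.2) = 9.67 m

Phase 4 (constant speed): v₀ = 1.50 m/s, a = 0 m/s².
Constant speed: t = d/v = 18/1.50 = 12.0 s
Total time = 4.18 + 9.71 + 2.36 + 12.0 = 28.3 s

28.26 s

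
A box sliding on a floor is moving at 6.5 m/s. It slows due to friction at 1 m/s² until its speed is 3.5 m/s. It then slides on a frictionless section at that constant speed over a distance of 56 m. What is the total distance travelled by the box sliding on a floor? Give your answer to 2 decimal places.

Phase 1 (decelerating): v₀ = 6.50 m/s, a = -1 m/s².
v = v₀ + at → t = (3.5 − 6.50) / -1 = 3.00 s
v² = v₀² + 2aΔx → Δx = (3.5² − 6.50²)/(2·-1) = 15.0 m

Phase 2 (constant speed): v₀ = 3.50 m/s, a = 0 m/s².
Constant speed: t = d/v = 56/3.50 = 16.0 s
Total distance = 15.0 + 56.0 = 71.0 m

71.00 m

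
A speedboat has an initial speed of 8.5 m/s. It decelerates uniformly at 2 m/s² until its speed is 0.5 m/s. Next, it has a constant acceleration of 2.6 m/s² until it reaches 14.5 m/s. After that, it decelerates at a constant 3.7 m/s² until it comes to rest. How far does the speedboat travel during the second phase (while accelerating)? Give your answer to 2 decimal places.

40.38 m

Phase 1 (decelerating): v₀ = 8.50 m/s, a = -2 m/s².
v = v₀ + at → t = (0.5 − 8.50) / -2 = 4.00 s
v² = v₀² + 2aΔx → Δx = (0.5² − 8.50²)/(2·-2) = 18.0 m

Phase 2 (accelerating): v₀ = 0.500 m/s, a = 2.6 m/s².
v = v₀ + at → t = (14.5 − 0.500) / 2.6 = 5.38 s
v² = v₀² + 2aΔx → Δx = (14.5² − 0.500²)/(2·2.6) = 40.4 m
Distance in phase 2 = 40.4 m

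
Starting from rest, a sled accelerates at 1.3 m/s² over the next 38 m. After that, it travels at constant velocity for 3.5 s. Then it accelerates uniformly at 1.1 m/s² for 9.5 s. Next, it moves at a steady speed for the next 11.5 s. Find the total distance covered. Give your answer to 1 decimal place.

Phase 1 (accelerating): v₀ = 0 m/s, a = 1.3 m/s².
v² = v₀² + 2aΔx = 0² + 2·1.3·38 = 98.8 → v = 9.94 m/s
t = (v − v₀)/a = (9.94 − 0)/1.3 = 7.65 s

Phase 2 (constant speed): v₀ = 9.94 m/s, a = 0 m/s².
v = v₀ + at = 9.94 + (0)(3.5) = 9.94 m/s
Δx = v₀t + ½at² = 9.94·3.5 + 0.5·0·3.5² = 34.8 m

Phase 3 (accelerating): v₀ = 9.94 m/s, a = 1.1 m/s².
v = v₀ + at = 9.94 + (1.1)(9.5) = 20.4 m/s
Δx = v₀t + ½at² = 9.94·9.5 + 0.5·1.1·9.5² = 144 m

Phase 4 (constant speed): v₀ = 20.4 m/s, a = 0 m/s².
v = v₀ + at = 20.4 + (0)(11.5) = 20.4 m/s
Δx = v₀t + ½at² = 20.4·11.5 + 0.5·0·11.5² = 234 m
Total distance = 38.0 + 34.8 + 144 + 234 = 451 m

451.3 m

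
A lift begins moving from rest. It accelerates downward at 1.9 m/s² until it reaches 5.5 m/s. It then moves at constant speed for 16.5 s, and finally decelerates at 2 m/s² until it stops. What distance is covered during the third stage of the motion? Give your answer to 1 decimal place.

7.6 m

Phase 1 (accelerating): v₀ = 0 m/s, a = 1.9 m/s².
v = v₀ + at → t = (5.5 − 0) / 1.9 = 2.89 s
v² = v₀² + 2aΔx → Δx = (5.5² − 0²)/(2·1.9) = 7.96 m

Phase 2 (constant speed): v₀ = 5.50 m/s, a = 0 m/s².
v = v₀ + at = 5.50 + (0)(16.5) = 5.50 m/s
Δx = v₀t + ½at² = 5.50·16.5 + 0.5·0·16.5² = 90.8 m

Phase 3 (decelerating): v₀ = 5.50 m/s, a = -2 m/s².
v = v₀ + at → t = (0 − 5.50) / -2 = 2.75 s
v² = v₀² + 2aΔx → Δx = (0² − 5.50²)/(2·-2) = 7.56 m
Distance in phase 3 = 7.56 m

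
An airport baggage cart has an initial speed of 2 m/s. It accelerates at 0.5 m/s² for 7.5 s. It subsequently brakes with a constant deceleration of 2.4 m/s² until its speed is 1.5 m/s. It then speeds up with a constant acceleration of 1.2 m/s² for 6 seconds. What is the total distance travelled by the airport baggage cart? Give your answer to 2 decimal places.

Phase 1 (accelerating): v₀ = 2.00 m/s, a = 0.5 m/s².
v = v₀ + at = 2.00 + (0.5)(7.5) = 5.75 m/s
Δx = v₀t + ½at² = 2.00·7.5 + 0.5·0.5·7.5² = 29.1 m

Phase 2 (decelerating): v₀ = 5.75 m/s, a = -2.4 m/s².
v = v₀ + at → t = (1.5 − 5.75) / -2.4 = 1.77 s
v² = v₀² + 2aΔx → Δx = (1.5² − 5.75²)/(2·-2.4) = 6.42 m

Phase 3 (accelerating): v₀ = 1.50 m/s, a = 1.2 m/s².
v = v₀ + at = 1.50 + (1.2)(6) = 8.70 m/s
Δx = v₀t + ½at² = 1.50·6 + 0.5·1.2·6² = 30.6 m
Total distance = 29.1 + 6.42 + 30.6 = 66.1 m

66.08 m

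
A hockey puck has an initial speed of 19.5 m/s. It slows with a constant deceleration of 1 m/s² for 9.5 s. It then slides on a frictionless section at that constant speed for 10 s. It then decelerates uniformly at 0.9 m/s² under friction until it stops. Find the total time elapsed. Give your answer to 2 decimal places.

30.61 s

Phase 1 (decelerating): v₀ = 19.5 m/s, a = -1 m/s².
v = v₀ + at = 19.5 + (-1)(9.5) = 10.0 m/s
Δx = v₀t + ½at² = 19.5·9.5 + 0.5·-1·9.5² = 140 m

Phase 2 (constant speed): v₀ = 10.0 m/s, a = 0 m/s².
v = v₀ + at = 10.0 + (0)(10) = 10.0 m/s
Δx = v₀t + ½at² = 10.0·10 + 0.5·0·10² = 100 m

Phase 3 (decelerating): v₀ = 10.0 m/s, a = -0.9 m/s².
v = v₀ + at → t = (0 − 10.0) / -0.9 = 11.1 s
v² = v₀² + 2aΔx → Δx = (0² − 10.0²)/(2·-0.9) = 55.6 m
Total time = 9.50 + 10.0 + 11.1 = 30.6 s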